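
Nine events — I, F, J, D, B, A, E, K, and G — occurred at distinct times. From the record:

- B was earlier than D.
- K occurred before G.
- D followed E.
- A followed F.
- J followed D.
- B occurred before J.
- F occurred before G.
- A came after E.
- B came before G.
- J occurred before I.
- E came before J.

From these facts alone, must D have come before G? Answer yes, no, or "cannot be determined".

No chain of stated constraints runs from D to G, and none runs from G to D either.
So the relative order of D and G is not fixed by the given facts.

cannot be determined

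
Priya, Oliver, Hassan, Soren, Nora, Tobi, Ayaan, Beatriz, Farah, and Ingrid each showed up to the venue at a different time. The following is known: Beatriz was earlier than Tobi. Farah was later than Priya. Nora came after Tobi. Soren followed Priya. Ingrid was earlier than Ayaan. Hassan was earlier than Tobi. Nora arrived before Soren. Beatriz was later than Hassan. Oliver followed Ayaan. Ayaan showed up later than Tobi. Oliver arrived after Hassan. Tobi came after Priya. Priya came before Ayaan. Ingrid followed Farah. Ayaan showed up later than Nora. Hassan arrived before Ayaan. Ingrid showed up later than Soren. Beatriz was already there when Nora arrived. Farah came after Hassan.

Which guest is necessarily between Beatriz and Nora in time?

Tracing the constraints gives Beatriz → Tobi → Nora, so Tobi sits after Beatriz and before Nora.
No other guest is forced both after Beatriz and before Nora.

Tobi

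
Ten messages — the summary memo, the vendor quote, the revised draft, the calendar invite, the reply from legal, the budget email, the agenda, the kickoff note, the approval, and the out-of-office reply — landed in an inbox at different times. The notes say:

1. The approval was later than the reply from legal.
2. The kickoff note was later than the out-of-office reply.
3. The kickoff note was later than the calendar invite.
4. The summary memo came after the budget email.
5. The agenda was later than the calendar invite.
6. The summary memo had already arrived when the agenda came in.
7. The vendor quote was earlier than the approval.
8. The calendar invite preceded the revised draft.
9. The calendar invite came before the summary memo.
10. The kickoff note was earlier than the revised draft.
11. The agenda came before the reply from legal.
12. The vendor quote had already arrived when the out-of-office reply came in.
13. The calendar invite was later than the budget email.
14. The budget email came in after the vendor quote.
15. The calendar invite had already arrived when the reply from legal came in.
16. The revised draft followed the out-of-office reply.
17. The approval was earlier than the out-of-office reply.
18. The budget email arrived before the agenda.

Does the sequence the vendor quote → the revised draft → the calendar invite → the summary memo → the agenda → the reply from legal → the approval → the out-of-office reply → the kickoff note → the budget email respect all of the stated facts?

The constraints require the budget email before the summary memo, but in the proposed sequence the summary memo appears ahead of the budget email. That one violation is enough.

no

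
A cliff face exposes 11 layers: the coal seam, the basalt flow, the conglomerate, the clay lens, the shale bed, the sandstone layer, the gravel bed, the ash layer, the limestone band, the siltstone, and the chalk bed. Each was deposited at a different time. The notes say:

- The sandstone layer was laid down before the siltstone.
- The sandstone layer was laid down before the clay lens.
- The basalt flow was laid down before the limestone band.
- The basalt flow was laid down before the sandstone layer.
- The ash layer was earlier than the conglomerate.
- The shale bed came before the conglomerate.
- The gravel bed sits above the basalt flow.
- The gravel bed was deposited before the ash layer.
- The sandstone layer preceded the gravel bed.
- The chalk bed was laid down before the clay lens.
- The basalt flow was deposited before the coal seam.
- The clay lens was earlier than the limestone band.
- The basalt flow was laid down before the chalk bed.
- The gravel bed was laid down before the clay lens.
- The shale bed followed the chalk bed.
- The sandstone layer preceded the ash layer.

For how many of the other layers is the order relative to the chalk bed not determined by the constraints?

5

Forced before the chalk bed: the basalt flow; forced after the chalk bed: the clay lens, the conglomerate, the limestone band, and the shale bed.
That leaves the ash layer, the coal seam, the gravel bed, the sandstone layer, and the siltstone with no forced order relative to the chalk bed — 5.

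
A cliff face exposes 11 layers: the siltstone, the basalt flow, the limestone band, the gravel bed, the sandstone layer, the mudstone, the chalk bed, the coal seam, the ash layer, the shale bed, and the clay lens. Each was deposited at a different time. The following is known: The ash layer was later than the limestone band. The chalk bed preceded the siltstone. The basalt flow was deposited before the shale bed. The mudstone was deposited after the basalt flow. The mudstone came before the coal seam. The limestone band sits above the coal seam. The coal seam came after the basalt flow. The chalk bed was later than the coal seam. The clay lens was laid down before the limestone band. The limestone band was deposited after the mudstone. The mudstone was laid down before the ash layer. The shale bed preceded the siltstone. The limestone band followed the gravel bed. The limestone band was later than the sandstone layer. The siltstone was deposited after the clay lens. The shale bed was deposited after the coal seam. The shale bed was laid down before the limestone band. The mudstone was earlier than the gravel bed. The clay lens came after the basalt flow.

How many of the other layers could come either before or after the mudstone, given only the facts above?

2

Forced before the mudstone: the basalt flow; forced after the mudstone: the ash layer, the chalk bed, the coal seam, the gravel bed, the limestone band, the shale bed, and the siltstone.
That leaves the clay lens and the sandstone layer with no forced order relative to the mudstone — 2.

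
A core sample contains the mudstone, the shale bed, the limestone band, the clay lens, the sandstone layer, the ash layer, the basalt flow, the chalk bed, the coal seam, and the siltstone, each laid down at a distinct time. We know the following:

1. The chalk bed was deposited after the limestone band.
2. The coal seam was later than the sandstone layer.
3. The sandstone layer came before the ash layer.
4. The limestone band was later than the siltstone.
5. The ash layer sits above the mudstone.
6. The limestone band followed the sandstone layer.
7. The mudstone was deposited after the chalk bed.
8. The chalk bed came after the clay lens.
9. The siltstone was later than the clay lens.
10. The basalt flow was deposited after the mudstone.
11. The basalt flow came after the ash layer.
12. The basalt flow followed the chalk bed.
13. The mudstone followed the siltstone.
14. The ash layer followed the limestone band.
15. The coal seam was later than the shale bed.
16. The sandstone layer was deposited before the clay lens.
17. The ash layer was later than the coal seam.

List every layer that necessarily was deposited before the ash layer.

Directly stated before the ash layer: the coal seam, the limestone band, the mudstone, and the sandstone layer.
The chalk bed reaches the ash layer via the chalk bed → the mudstone → the ash layer.
The clay lens reaches the ash layer via the clay lens → the chalk bed → the mudstone → the ash layer.
The shale bed reaches the ash layer via the shale bed → the coal seam → the ash layer.
Likewise the siltstone reaches the ash layer by chaining the stated constraints.

the chalk bed, the clay lens, the coal seam, the limestone band, the mudstone, the sandstone layer, the shale bed, the siltstone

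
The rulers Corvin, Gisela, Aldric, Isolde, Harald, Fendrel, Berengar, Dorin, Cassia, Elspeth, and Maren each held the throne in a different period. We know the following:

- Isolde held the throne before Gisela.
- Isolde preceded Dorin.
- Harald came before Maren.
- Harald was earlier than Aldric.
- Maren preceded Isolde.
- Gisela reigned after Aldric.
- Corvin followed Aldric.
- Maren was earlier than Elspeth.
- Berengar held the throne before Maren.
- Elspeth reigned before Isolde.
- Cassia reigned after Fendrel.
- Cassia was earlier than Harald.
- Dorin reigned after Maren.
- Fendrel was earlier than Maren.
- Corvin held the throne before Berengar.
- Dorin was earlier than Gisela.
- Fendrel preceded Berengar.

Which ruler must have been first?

Fendrel

Fendrel has a chain of constraints placing them before every other ruler, so Fendrel must be first.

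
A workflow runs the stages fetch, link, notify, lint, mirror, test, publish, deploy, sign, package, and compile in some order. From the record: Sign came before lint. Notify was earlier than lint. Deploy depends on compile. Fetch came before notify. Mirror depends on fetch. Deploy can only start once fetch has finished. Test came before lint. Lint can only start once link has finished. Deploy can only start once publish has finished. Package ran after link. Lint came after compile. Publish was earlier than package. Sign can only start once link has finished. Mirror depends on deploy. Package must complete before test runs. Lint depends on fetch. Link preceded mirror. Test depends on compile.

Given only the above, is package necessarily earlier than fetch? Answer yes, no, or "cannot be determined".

No chain of stated constraints runs from package to fetch, and none runs from fetch to package either.
So the relative order of package and fetch is not fixed by the given facts.

cannot be determined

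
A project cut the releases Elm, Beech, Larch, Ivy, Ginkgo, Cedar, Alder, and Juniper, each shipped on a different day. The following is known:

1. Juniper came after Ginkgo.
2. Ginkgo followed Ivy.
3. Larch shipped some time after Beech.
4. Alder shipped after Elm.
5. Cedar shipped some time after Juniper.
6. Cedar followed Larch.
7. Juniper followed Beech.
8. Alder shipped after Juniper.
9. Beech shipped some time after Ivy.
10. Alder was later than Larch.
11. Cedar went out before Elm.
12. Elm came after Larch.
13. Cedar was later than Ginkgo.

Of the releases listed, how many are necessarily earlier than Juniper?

Directly stated before Juniper: Beech and Ginkgo.
Ivy reaches Juniper via Ivy → Ginkgo → Juniper.
No chain forces Alder (or any of the others) ahead of Juniper.
That's Beech, Ginkgo, and Ivy — 3 in all.

3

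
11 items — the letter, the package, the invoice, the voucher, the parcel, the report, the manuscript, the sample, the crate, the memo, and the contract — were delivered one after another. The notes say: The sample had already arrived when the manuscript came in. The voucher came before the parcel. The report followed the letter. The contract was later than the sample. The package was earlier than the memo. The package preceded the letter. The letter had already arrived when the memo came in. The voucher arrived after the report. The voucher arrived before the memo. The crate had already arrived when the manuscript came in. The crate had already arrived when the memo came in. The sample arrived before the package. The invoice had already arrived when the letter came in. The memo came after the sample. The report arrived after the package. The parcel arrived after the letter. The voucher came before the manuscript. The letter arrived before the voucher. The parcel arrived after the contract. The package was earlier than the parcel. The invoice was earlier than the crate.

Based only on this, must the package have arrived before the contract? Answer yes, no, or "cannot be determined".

cannot be determined

No chain of stated constraints runs from the package to the contract, and none runs from the contract to the package either.
So the relative order of the package and the contract is not fixed by the given facts.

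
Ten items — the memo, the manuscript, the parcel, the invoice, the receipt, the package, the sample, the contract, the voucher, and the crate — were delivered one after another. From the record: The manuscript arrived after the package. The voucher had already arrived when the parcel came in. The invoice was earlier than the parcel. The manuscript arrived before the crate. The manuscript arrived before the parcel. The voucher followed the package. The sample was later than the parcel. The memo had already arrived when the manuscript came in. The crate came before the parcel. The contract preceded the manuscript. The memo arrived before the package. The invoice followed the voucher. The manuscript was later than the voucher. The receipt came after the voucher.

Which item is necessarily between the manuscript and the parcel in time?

the crate

Tracing the constraints gives the manuscript → the crate → the parcel, so the crate sits after the manuscript and before the parcel.
No other item is forced both after the manuscript and before the parcel.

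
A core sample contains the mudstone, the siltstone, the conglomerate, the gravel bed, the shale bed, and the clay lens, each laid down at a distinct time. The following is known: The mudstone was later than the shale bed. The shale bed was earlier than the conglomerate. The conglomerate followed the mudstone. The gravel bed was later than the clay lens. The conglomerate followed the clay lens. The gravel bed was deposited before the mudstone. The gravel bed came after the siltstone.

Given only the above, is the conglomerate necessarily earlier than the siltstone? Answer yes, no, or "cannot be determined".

Tracing the constraints gives the siltstone → the gravel bed → the mudstone → the conglomerate, so the siltstone must come before the conglomerate.
That means the conglomerate cannot be before the siltstone.

no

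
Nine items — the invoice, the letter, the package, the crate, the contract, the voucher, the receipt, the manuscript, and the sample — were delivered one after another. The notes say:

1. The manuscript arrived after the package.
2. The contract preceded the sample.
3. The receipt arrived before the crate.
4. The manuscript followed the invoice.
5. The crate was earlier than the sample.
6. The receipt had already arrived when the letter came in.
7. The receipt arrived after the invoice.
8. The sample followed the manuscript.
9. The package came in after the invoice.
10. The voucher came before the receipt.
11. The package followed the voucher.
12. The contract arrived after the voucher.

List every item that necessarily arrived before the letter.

the invoice, the receipt, the voucher

Directly stated before the letter: the receipt.
The invoice reaches the letter via the invoice → the receipt → the letter.
The voucher reaches the letter via the voucher → the receipt → the letter.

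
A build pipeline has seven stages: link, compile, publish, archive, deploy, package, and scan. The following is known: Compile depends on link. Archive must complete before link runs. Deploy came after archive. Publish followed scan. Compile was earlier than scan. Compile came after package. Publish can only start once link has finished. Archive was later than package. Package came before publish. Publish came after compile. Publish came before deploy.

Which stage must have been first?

package

Package has a chain of constraints placing it before every other stage, so package must be first.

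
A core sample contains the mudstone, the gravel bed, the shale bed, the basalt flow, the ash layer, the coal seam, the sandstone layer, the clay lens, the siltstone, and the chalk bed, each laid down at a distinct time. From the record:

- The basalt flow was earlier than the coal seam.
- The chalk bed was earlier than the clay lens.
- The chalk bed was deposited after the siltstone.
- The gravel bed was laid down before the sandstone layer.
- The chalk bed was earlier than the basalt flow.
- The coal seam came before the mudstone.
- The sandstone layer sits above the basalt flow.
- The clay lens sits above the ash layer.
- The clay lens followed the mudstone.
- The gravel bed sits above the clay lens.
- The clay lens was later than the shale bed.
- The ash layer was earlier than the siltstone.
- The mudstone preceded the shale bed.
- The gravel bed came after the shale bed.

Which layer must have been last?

the sandstone layer

Every other layer has a chain of constraints placing it before the sandstone layer, so the sandstone layer is last.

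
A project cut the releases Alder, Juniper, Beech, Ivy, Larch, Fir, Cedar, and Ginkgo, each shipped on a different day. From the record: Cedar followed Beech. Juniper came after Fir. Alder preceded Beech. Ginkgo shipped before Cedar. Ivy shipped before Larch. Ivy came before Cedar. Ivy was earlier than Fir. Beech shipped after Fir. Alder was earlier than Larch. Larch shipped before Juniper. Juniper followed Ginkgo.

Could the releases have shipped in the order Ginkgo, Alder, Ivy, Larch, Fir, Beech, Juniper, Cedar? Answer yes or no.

Check each stated constraint against the proposed order — e.g. Ginkgo is ahead of Juniper; Ginkgo is ahead of Cedar. Every pair is in the required order; nothing is violated.

yes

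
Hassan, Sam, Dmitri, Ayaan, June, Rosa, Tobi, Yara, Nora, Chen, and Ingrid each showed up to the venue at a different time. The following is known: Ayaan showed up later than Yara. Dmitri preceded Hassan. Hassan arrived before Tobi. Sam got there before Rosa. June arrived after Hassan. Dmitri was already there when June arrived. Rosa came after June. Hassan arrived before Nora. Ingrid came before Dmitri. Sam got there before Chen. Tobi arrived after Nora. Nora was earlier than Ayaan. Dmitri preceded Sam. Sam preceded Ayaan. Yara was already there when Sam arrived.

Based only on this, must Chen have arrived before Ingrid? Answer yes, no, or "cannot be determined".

no

Tracing the constraints gives Ingrid → Dmitri → Sam → Chen, so Ingrid must come before Chen.
That means Chen cannot be before Ingrid.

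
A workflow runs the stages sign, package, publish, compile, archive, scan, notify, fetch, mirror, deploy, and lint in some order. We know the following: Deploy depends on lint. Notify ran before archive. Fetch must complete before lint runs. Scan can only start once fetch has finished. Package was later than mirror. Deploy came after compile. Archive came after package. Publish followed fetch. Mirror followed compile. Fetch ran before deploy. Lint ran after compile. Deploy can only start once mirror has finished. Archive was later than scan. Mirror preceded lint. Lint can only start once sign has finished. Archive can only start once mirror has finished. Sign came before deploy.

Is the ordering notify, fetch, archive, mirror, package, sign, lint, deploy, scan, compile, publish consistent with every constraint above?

The constraints require scan before archive, but in the proposed sequence archive appears ahead of scan. That one violation is enough.

no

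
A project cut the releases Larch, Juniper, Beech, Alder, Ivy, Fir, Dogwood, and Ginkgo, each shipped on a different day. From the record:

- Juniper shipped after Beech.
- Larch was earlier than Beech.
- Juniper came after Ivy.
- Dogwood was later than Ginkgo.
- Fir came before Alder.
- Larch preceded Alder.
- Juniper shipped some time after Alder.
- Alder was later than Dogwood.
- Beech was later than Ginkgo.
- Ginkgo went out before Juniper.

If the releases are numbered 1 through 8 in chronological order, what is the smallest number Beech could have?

Ginkgo and Larch must both come before Beech — 2 forced predecessors.
Nothing else is forced ahead of Beech, so its earliest slot is position 2 + 1 = 3.

3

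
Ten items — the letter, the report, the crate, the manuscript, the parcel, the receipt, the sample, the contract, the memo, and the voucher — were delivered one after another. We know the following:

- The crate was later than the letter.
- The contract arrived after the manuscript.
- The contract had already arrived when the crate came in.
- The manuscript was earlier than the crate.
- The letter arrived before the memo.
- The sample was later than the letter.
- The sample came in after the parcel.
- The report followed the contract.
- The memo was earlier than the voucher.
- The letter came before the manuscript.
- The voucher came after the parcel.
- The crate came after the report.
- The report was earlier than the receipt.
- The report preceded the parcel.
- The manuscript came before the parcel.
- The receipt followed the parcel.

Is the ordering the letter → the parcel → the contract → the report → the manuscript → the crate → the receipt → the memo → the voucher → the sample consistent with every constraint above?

no

The constraints require the manuscript before the parcel, but in the proposed sequence the parcel appears ahead of the manuscript. That one violation is enough.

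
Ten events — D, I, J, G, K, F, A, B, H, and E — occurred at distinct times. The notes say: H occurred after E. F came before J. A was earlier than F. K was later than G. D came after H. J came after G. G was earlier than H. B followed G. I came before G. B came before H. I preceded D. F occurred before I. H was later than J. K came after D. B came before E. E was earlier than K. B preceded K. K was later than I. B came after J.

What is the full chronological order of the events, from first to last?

The constraints fix every adjacent pair, so only one ordering works:
A → F → I → G → J → B → E → H → D → K.

A, F, I, G, J, B, E, H, D, K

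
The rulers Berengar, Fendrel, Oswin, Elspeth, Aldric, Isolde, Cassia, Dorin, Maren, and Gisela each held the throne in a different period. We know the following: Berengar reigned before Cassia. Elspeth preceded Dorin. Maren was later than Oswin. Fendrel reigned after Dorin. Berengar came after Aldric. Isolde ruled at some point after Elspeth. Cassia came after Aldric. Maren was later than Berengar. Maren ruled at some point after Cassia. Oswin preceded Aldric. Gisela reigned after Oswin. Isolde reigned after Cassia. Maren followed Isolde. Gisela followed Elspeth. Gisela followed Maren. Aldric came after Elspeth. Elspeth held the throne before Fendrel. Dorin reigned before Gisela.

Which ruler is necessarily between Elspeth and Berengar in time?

Aldric

Tracing the constraints gives Elspeth → Aldric → Berengar, so Aldric sits after Elspeth and before Berengar.
No other ruler is forced both after Elspeth and before Berengar.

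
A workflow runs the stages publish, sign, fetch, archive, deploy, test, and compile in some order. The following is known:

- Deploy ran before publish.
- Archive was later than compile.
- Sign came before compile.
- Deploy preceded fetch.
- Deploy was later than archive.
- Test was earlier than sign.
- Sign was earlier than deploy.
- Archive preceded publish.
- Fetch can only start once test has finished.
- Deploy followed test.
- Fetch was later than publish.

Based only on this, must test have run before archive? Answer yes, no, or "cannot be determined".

Chain the constraints: test → sign → compile → archive. Each link is directly stated, so test comes before archive.

yes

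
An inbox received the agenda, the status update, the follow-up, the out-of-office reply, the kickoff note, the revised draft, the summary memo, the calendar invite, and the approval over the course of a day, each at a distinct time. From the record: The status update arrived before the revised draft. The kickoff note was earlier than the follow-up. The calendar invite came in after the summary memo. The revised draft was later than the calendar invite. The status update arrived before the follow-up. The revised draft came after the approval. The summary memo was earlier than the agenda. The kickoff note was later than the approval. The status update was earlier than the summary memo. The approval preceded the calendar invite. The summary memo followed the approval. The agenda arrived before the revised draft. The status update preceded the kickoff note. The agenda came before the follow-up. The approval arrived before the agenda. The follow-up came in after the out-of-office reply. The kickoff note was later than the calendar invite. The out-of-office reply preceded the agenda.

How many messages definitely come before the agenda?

Directly stated before the agenda: the approval, the out-of-office reply, and the summary memo.
The status update reaches the agenda via the status update → the summary memo → the agenda.
No chain forces the revised draft (or any of the others) ahead of the agenda.
That's the approval, the out-of-office reply, the status update, and the summary memo — 4 in all.

4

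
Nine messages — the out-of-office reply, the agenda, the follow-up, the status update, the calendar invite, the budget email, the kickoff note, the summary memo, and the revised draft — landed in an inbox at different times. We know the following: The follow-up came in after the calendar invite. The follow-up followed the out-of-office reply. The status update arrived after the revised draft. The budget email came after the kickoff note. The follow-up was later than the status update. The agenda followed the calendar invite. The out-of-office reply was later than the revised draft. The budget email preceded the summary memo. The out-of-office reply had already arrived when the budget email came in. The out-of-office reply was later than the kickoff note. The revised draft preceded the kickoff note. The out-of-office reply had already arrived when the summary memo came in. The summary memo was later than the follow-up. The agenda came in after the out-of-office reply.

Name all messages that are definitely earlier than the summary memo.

Directly stated before the summary memo: the budget email, the follow-up, and the out-of-office reply.
The calendar invite reaches the summary memo via the calendar invite → the follow-up → the summary memo.
The kickoff note reaches the summary memo via the kickoff note → the out-of-office reply → the summary memo.
The revised draft reaches the summary memo via the revised draft → the out-of-office reply → the summary memo.
Likewise the status update reaches the summary memo by chaining the stated constraints.
No chain forces the agenda ahead of the summary memo.

the budget email, the calendar invite, the follow-up, the kickoff note, the out-of-office reply, the revised draft, the status update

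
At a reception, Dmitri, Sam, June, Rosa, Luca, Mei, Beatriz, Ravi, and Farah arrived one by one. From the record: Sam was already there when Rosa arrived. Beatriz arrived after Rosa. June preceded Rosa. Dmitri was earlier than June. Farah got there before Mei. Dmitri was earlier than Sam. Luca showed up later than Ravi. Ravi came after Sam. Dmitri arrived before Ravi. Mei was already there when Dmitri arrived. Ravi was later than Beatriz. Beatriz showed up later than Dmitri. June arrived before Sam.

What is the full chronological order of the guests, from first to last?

The constraints fix every adjacent pair, so only one ordering works:
Farah → Mei → Dmitri → June → Sam → Rosa → Beatriz → Ravi → Luca.

Farah, Mei, Dmitri, June, Sam, Rosa, Beatriz, Ravi, Luca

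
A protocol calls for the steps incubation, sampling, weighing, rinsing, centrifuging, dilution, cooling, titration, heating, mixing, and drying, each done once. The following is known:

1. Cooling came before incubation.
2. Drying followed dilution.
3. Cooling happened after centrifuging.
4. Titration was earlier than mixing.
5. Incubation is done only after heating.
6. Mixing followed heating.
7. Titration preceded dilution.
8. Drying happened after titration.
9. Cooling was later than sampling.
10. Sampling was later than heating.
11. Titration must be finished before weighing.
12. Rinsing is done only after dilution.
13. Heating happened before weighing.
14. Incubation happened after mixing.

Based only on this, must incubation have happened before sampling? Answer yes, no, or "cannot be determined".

Tracing the constraints gives sampling → cooling → incubation, so sampling must come before incubation.
That means incubation cannot be before sampling.

no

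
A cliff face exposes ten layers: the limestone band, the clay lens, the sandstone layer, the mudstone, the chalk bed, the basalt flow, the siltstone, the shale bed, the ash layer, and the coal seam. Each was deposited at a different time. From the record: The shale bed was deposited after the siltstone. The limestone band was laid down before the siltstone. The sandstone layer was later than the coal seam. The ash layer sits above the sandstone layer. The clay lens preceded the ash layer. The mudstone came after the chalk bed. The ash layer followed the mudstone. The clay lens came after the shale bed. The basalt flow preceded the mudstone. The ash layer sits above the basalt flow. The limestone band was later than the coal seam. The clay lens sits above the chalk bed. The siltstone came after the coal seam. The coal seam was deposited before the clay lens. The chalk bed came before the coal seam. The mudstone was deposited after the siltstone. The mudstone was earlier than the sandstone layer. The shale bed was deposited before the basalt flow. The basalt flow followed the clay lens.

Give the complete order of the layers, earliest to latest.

the chalk bed, the coal seam, the limestone band, the siltstone, the shale bed, the clay lens, the basalt flow, the mudstone, the sandstone layer, the ash layer

The constraints fix every adjacent pair, so only one ordering works:
the chalk bed → the coal seam → the limestone band → the siltstone → the shale bed → the clay lens → the basalt flow → the mudstone → the sandstone layer → the ash layer.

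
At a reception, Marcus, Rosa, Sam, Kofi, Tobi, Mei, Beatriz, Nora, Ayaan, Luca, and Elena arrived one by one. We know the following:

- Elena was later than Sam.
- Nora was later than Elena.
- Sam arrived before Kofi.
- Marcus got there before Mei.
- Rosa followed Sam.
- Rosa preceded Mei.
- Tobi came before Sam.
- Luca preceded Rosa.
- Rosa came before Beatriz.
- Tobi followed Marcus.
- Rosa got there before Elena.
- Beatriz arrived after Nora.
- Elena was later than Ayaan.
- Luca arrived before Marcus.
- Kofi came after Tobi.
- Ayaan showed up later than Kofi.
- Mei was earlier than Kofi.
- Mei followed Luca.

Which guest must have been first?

Luca has a chain of constraints placing them before every other guest, so Luca must be first.

Luca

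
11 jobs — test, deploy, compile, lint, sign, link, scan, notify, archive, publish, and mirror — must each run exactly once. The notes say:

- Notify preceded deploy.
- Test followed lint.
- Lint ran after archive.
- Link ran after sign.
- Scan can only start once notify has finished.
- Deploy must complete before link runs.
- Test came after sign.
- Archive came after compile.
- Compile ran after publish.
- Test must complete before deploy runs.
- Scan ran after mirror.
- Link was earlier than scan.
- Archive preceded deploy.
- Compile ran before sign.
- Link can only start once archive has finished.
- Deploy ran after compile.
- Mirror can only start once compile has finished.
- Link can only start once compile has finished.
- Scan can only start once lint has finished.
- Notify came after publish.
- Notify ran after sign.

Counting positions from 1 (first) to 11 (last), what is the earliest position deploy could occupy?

Archive, compile, lint, notify, publish, sign, and test must all come before deploy — 7 forced predecessors.
Nothing else is forced ahead of deploy, so its earliest slot is position 7 + 1 = 8.

8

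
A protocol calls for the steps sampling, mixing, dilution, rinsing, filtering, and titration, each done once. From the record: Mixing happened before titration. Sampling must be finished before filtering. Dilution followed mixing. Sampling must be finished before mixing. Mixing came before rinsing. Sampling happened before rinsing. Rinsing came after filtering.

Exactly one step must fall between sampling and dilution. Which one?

Tracing the constraints gives sampling → mixing → dilution, so mixing sits after sampling and before dilution.
No other step is forced both after sampling and before dilution.

mixing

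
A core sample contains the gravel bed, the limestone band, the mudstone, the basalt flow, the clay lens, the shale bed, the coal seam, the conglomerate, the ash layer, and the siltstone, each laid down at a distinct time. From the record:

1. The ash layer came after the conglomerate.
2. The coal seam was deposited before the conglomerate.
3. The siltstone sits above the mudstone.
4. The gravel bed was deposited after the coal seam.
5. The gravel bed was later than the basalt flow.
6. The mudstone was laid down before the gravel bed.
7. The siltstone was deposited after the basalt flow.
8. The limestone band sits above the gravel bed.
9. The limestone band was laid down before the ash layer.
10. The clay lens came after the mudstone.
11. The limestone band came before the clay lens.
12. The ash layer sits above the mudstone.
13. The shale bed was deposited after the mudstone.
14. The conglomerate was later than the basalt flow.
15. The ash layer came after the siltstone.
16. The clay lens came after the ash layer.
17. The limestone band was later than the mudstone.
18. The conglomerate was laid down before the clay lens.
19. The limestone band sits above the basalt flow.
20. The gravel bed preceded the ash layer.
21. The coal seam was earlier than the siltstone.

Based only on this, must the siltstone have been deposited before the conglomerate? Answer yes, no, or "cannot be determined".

No chain of stated constraints runs from the siltstone to the conglomerate, and none runs from the conglomerate to the siltstone either.
So the relative order of the siltstone and the conglomerate is not fixed by the given facts.

cannot be determined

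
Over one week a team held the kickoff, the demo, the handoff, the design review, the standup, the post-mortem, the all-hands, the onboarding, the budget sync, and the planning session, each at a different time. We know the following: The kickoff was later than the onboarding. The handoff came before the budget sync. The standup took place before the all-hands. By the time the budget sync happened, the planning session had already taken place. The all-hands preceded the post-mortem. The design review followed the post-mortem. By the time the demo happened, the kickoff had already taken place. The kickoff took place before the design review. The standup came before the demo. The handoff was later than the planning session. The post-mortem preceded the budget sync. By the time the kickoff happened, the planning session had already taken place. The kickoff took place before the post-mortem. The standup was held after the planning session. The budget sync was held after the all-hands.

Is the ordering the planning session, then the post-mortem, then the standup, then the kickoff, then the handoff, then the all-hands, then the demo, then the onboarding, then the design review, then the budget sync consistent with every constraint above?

The constraints require the onboarding before the kickoff, but in the proposed sequence the kickoff appears ahead of the onboarding. That one violation is enough.

no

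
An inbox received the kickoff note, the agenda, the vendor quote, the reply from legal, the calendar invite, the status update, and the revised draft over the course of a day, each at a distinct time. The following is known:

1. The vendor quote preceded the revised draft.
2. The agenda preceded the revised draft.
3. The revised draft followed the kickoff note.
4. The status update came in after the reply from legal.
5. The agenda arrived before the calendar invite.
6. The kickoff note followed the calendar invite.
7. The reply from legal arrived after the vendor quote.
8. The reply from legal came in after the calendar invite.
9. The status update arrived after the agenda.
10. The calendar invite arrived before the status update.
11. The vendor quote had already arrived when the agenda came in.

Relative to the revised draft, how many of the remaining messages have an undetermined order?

Forced before the revised draft: the agenda, the calendar invite, the kickoff note, and the vendor quote.
That leaves the reply from legal and the status update with no forced order relative to the revised draft — 2.

2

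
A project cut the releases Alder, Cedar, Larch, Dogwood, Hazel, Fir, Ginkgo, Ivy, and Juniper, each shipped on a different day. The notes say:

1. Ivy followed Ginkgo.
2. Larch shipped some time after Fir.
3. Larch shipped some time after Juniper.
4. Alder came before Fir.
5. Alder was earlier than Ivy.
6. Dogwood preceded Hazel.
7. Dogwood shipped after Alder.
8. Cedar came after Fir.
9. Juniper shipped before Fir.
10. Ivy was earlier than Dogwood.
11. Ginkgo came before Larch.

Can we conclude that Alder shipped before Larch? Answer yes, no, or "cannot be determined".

Chain the constraints: Alder → Fir → Larch. Each link is directly stated, so Alder comes before Larch.

yes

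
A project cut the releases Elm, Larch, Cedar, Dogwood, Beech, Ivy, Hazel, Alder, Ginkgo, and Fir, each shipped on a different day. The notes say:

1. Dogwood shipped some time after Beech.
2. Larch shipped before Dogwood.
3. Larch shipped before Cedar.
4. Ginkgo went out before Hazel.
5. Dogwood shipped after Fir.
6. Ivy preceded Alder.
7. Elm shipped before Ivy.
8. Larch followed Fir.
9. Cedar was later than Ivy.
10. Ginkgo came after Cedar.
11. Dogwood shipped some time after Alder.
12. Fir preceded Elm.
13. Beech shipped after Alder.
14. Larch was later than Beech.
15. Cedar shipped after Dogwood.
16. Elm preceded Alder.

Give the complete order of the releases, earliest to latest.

The constraints fix every adjacent pair, so only one ordering works:
Fir → Elm → Ivy → Alder → Beech → Larch → Dogwood → Cedar → Ginkgo → Hazel.

Fir, Elm, Ivy, Alder, Beech, Larch, Dogwood, Cedar, Ginkgo, Hazel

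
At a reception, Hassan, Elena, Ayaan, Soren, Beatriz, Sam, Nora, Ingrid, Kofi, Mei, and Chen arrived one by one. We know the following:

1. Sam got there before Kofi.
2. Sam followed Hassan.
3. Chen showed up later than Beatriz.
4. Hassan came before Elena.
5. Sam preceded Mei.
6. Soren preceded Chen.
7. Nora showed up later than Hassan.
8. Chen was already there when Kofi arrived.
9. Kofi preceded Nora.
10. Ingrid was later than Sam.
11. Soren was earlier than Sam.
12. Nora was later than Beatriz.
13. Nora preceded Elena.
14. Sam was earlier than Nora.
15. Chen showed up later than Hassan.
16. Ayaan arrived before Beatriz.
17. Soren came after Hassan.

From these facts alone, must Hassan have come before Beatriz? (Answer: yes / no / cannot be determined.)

No chain of stated constraints runs from Hassan to Beatriz, and none runs from Beatriz to Hassan either.
So the relative order of Hassan and Beatriz is not fixed by the given facts.

cannot be determined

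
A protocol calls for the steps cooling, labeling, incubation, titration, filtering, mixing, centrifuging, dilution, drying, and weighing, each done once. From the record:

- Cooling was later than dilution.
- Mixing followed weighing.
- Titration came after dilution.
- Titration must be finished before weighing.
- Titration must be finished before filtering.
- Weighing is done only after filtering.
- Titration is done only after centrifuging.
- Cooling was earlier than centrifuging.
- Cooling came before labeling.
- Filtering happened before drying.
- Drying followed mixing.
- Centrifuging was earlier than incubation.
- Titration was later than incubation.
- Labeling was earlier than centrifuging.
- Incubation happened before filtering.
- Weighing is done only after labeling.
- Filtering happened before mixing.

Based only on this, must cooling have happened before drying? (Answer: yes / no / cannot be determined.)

Chain the constraints: cooling → labeling → weighing → mixing → drying. Each link is directly stated, so cooling comes before drying.

yes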